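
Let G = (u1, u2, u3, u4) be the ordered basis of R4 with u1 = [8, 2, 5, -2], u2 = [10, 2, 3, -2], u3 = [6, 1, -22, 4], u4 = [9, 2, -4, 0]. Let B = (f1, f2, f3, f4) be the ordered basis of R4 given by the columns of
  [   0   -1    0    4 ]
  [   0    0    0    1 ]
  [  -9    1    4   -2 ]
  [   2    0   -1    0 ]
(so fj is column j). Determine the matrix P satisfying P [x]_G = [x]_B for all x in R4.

[[-1, -1, 2, -1], [0, -2, -2, -1], [0, 0, 0, -2], [2, 2, 1, 2]]

Take x = uj: its G-coordinates are the j-th standard unit vector, so P e_j — column j of P — equals [uj]_B.
u1 = -f1 + 0·f2 + 0·f3 + 2f4, giving column 1 = [-1, 0, 0, 2]; repeating for each j gives P = [[-1, -1, 2, -1], [0, -2, -2, -1], [0, 0, 0, -2], [2, 2, 1, 2]].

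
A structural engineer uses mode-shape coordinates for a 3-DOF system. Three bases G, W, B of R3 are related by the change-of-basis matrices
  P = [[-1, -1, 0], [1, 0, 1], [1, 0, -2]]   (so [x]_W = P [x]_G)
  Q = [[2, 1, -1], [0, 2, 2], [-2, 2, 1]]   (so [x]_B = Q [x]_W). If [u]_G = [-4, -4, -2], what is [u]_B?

First [u]_W = P [u]_G = [8, -6, 0].
Then [u]_B = Q [u]_W = [10, -12, -28].

[10, -12, -28]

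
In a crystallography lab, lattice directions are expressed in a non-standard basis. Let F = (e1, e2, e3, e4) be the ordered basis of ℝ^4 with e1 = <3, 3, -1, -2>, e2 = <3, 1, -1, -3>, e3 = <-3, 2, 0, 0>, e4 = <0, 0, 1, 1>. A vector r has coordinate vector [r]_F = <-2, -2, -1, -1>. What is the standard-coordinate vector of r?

<-9, -10, 3, 9>

r = M [r]_F, where M has columns e1, ..., e4.
Carrying out the matrix-vector product, r = <-9, -10, 3, 9>.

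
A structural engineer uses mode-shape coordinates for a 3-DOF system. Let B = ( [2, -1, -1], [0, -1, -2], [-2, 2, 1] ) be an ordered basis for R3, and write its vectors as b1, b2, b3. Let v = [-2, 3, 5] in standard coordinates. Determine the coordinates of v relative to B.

Write v = c_1 b1 + ... + c_3 b3 and solve for the c_i.
Solving this 3x3 system gives c = (-1, -2, 0).
Check: -b1 - 2b2 + 0·b3 = [-2, 3, 5].

[-1, -2, 0]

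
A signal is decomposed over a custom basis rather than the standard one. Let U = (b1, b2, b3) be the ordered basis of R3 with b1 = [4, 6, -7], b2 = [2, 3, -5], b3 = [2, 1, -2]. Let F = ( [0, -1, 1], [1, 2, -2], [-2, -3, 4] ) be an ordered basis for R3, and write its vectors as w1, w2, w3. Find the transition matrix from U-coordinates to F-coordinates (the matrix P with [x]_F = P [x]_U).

[[1, -1, 2], [2, -2, 0], [-1, -2, -1]]

Column j of P is [bj]_F, since P maps U-coordinates to F-coordinates.
Expressing b1 in F: b1 = w1 + 2w2 - w3, so column 1 of P is [1, 2, -1].
Doing the same for each bj gives P = [[1, -1, 2], [2, -2, 0], [-1, -2, -1]].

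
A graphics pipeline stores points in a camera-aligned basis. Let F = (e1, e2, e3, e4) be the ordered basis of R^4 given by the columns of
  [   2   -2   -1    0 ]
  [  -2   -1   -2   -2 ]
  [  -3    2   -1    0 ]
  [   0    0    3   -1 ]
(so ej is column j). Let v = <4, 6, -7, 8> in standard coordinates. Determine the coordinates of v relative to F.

We seek scalars with c_1 e1 + ... + c_4 e4 = v; equivalently solve M c = v where the columns of M are e1, ..., e4.
Solving this 4x4 system gives c = (-1, -4, 2, -2).
Check: -e1 - 4e2 + 2e3 - 2e4 = <4, 6, -7, 8>.

<-1, -4, 2, -2>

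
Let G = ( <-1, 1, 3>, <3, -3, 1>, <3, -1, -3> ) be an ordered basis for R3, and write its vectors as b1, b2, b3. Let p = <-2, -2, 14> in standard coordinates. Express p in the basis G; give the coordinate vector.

We seek scalars with c_1 b1 + ... + c_3 b3 = p; equivalently solve M c = p where the columns of M are b1, ..., b3.
Solving this 3x3 system gives c = (2, 2, -2).
Check: 2b1 + 2b2 - 2b3 = <-2, -2, 14>.

<2, 2, -2>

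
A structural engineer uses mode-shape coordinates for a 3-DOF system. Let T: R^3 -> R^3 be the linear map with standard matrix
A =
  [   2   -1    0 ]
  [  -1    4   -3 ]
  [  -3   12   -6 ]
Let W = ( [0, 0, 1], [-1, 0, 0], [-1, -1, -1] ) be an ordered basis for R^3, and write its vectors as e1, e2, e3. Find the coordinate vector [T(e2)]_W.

Compute T(e2) = A e2 = [-2, 1, 3] in standard coordinates.
Then write this in W-coordinates: solve for y in y_1 e1 + ... + y_3 e3 = [-2, 1, 3].
This gives y = [2, 3, -1], which is column 2 of [T]_W.

[2, 3, -1]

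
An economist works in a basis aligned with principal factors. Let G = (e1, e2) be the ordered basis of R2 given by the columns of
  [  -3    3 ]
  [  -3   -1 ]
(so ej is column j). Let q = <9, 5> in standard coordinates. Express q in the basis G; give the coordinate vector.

Write q = c_1 e1 + c_2 e2 and solve for the c_i.
System: -3c_1 + 3c_2 = 9, -3c_1 - c_2 = 5; solving gives c_1 = -2, c_2 = 1.
Check: -2e1 + e2 = <9, 5>.

<-2, 1>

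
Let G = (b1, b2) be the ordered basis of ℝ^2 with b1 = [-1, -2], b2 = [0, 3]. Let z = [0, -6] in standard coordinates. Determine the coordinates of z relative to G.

[0, -2]

[z]_G is the unique c with M c = z, where M has columns b1, b2.
System: -c_1 + 0c_2 = 0, -2c_1 + 3c_2 = -6; solving gives c_1 = 0, c_2 = -2.
Check: 0·b1 - 2b2 = [0, -6].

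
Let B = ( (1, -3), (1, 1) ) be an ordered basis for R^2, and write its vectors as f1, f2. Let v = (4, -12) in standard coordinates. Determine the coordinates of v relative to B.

Write v = c_1 f1 + c_2 f2 and solve for the c_i.
System: c_1 + c_2 = 4, -3c_1 + c_2 = -12; solving gives c_1 = 4, c_2 = 0.
Check: 4f1 + 0·f2 = (4, -12).

(4, 0)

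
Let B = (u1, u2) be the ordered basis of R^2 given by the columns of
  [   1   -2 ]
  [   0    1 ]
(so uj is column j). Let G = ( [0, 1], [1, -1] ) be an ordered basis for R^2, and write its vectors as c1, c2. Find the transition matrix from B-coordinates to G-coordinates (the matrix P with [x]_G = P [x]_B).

[[1, -1], [1, -2]]

Let M have columns uj and N have columns cj. Then for every x, N [x]_G = x = M [x]_B, so P = N^(-1) M.
Since det N = -1, N^(-1) has integer entries; multiplying gives P = [[1, -1], [1, -2]].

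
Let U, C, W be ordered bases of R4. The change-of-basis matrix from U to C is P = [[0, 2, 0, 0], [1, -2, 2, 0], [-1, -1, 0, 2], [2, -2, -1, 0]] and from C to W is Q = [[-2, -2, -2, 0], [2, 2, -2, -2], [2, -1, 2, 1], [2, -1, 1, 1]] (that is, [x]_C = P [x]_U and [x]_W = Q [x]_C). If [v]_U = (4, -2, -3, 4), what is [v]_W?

(-8, -46, 17, 11)

Apply P to get C-coordinates (-4, 2, 6, 15), then Q to get W-coordinates.
The result is [v]_W = (-8, -46, 17, 11).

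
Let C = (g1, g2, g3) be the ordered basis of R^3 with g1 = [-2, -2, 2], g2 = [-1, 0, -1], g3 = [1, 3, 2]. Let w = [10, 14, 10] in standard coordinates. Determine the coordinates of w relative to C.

Write w = c_1 g1 + ... + c_3 g3 and solve for the c_i.
Solving this 3x3 system gives c = (-1, -4, 4).
Check: -g1 - 4g2 + 4g3 = [10, 14, 10].

[-1, -4, 4]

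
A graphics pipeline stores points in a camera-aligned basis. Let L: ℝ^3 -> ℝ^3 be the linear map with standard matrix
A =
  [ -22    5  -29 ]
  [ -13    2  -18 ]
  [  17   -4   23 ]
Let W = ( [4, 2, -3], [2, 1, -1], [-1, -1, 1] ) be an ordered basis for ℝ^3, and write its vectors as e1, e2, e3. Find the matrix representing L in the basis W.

[[3, -1, -3], [-3, -2, 1], [-3, 2, 2]]

With P the matrix whose columns are e1, ..., e3, [L]_W = P^(-1) A P.
Column by column: L(e1) = A e1 = [9, 6, -9]; its W-coordinates [3, -3, -3] give column 1.
Continuing for each basis vector yields [L]_W = [[3, -1, -3], [-3, -2, 1], [-3, 2, 2]].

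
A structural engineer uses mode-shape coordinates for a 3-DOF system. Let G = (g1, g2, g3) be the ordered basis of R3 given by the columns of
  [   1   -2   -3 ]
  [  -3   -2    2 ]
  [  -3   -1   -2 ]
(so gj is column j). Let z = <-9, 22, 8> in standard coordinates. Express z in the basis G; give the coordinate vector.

<-4, -2, 3>

[z]_G is the unique c with M c = z, where M has columns g1, ..., g3.
Row-reducing the augmented matrix [M | z] gives c = (-4, -2, 3).
Check: -4g1 - 2g2 + 3g3 = <-9, 22, 8>.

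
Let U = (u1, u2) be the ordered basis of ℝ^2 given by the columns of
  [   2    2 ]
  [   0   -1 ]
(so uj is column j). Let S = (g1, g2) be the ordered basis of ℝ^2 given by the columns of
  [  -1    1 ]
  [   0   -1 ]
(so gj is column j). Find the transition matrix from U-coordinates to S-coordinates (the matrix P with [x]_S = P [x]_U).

Let M have columns uj and N have columns gj. Then for every x, N [x]_S = x = M [x]_U, so P = N^(-1) M.
Since det N = 1, N^(-1) has integer entries; multiplying gives P = [[-2, -1], [0, 1]].

[[-2, -1], [0, 1]]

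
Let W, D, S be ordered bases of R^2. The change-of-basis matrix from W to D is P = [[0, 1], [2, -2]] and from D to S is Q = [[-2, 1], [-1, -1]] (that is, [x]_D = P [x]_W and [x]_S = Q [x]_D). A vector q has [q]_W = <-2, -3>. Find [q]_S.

<8, 1>

Apply P to get D-coordinates <-3, 2>, then Q to get S-coordinates.
The result is [q]_S = <8, 1>.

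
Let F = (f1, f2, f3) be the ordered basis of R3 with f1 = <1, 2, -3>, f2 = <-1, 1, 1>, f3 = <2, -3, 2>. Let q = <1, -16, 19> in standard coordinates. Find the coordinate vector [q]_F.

<-4, 1, 3>

[q]_F is the unique c with M c = q, where M has columns f1, ..., f3.
Gaussian elimination on [M | q] yields c = (-4, 1, 3).
Check: -4f1 + f2 + 3f3 = <1, -16, 19>.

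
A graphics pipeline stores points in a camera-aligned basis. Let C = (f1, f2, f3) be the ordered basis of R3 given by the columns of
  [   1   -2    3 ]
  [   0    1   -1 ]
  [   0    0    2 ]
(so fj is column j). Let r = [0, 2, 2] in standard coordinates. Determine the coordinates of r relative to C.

[r]_C is the unique c with M c = r, where M has columns f1, ..., f3.
Row-reducing the augmented matrix [M | r] gives c = (3, 3, 1).
Check: 3f1 + 3f2 + f3 = [0, 2, 2].

[3, 3, 1]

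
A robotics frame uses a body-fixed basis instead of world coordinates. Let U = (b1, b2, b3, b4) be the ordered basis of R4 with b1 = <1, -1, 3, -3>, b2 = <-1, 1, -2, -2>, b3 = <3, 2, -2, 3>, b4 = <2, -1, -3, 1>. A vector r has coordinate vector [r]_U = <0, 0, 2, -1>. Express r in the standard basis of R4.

r = M [r]_U, where M has columns b1, ..., b4.
Carrying out the matrix-vector product, r = <4, 5, -1, 5>.

<4, 5, -1, 5>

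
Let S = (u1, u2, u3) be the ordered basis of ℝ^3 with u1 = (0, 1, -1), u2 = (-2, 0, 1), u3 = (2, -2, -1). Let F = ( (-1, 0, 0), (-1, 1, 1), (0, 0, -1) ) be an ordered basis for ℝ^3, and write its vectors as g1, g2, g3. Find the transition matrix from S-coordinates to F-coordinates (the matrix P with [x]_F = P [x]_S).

[[-1, 2, 0], [1, 0, -2], [2, -1, -1]]

Let M have columns uj and N have columns gj. Then for every x, N [x]_F = x = M [x]_S, so P = N^(-1) M.
Since det N = 1, N^(-1) has integer entries; multiplying gives P = [[-1, 2, 0], [1, 0, -2], [2, -1, -1]].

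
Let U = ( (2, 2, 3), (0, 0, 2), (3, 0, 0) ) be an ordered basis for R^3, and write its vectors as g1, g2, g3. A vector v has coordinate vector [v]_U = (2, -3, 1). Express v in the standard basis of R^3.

v = M [v]_U, where M has columns g1, ..., g3.
Carrying out the matrix-vector product, v = (7, 4, 0).

(7, 4, 0)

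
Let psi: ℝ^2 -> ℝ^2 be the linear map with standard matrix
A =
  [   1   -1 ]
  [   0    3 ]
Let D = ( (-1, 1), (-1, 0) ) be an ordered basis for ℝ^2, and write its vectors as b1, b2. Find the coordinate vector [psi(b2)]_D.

(0, 1)

Compute psi(b2) = A b2 = (-1, 0) in standard coordinates.
Then write this in D-coordinates: solve for y in y_1 b1 + y_2 b2 = (-1, 0).
This gives y = (0, 1), which is column 2 of [psi]_D.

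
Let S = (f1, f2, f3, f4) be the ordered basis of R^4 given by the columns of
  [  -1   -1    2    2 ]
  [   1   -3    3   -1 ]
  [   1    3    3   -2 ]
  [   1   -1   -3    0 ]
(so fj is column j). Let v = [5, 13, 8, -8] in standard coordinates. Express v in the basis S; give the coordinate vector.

We seek scalars with c_1 f1 + ... + c_4 f4 = v; equivalently solve M c = v where the columns of M are f1, ..., f4.
Solving this 4x4 system gives c = (0, -1, 3, -1).
Check: 0·f1 - f2 + 3f3 - f4 = [5, 13, 8, -8].

[0, -1, 3, -1]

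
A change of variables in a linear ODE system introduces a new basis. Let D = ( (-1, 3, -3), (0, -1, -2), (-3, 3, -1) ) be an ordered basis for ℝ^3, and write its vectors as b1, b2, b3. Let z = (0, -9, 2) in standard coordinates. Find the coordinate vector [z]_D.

(-3, 3, 1)

Write z = c_1 b1 + ... + c_3 b3 and solve for the c_i.
Gaussian elimination on [M | z] yields c = (-3, 3, 1).
Check: -3b1 + 3b2 + b3 = (0, -9, 2).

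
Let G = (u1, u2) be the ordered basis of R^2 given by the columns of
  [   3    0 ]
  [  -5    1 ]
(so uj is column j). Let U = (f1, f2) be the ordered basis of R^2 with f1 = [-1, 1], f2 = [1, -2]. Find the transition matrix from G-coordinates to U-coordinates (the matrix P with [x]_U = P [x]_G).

Take x = uj: its G-coordinates are the j-th standard unit vector, so P e_j — column j of P — equals [uj]_U.
u1 = -f1 + 2f2, giving column 1 = [-1, 2]; repeating for each j gives P = [[-1, -1], [2, -1]].

[[-1, -1], [2, -1]]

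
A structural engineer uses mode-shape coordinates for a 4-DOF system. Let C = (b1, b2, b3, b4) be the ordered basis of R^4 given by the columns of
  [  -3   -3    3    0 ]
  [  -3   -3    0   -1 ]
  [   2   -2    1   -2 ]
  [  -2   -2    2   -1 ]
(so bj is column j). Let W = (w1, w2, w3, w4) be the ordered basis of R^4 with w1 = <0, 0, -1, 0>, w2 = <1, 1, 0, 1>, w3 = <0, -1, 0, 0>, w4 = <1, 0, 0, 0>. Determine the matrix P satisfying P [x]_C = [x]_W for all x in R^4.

Take x = bj: its C-coordinates are the j-th standard unit vector, so P e_j — column j of P — equals [bj]_W.
b1 = -2w1 - 2w2 + w3 - w4, giving column 1 = <-2, -2, 1, -1>; repeating for each j gives P = [[-2, 2, -1, 2], [-2, -2, 2, -1], [1, 1, 2, 0], [-1, -1, 1, 1]].

[[-2, 2, -1, 2], [-2, -2, 2, -1], [1, 1, 2, 0], [-1, -1, 1, 1]]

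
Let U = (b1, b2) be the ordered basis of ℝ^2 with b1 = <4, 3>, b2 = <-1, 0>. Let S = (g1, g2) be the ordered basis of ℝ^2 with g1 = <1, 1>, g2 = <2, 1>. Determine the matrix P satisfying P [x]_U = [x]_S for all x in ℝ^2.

[[2, 1], [1, -1]]

Take x = bj: its U-coordinates are the j-th standard unit vector, so P e_j — column j of P — equals [bj]_S.
b1 = 2g1 + g2, giving column 1 = <2, 1>; repeating for each j gives P = [[2, 1], [1, -1]].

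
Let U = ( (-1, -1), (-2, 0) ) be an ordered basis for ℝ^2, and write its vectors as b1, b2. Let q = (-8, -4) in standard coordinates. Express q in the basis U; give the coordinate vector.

(4, 2)

[q]_U is the unique c with M c = q, where M has columns b1, b2.
System: -c_1 - 2c_2 = -8, -c_1 + 0c_2 = -4; solving gives c_1 = 4, c_2 = 2.
Check: 4b1 + 2b2 = (-8, -4).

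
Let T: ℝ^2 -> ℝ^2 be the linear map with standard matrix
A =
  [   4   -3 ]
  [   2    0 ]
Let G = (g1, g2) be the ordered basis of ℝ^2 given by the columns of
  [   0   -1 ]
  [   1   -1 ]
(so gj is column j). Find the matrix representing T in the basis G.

The j-th column of [T]_G is [T(gj)]_G.
T(g1) = A g1 = [-3, 0] = 3g1 + 3g2, so column 1 is [3, 3].
Repeating for g2 and assembling the columns gives [[3, -1], [3, 1]].

[[3, -1], [3, 1]]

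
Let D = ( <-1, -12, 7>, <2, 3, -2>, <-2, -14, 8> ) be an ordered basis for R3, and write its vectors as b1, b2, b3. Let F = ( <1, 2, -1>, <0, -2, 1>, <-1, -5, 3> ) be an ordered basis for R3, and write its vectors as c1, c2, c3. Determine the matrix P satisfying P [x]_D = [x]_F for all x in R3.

Column j of P is [bj]_F, since P maps D-coordinates to F-coordinates.
Expressing b1 in F: b1 = c1 + 2c2 + 2c3, so column 1 of P is <1, 2, 2>.
Doing the same for each bj gives P = [[1, 1, 0], [2, 2, 2], [2, -1, 2]].

[[1, 1, 0], [2, 2, 2], [2, -1, 2]]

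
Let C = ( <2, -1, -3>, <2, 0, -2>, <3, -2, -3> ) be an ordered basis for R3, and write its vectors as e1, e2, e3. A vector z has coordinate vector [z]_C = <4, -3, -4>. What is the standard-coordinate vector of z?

By definition z = 4e1 - 3e2 - 4e3.
Summing componentwise gives <-10, 4, 6>.

<-10, 4, 6>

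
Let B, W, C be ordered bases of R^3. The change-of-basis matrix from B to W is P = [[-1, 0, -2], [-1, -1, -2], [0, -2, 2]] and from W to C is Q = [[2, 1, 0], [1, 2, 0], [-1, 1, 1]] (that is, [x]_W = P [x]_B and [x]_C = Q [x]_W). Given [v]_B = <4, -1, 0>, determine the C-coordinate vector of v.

Apply P to get W-coordinates <-4, -3, 2>, then Q to get C-coordinates.
The result is [v]_C = <-11, -10, 3>.

<-11, -10, 3>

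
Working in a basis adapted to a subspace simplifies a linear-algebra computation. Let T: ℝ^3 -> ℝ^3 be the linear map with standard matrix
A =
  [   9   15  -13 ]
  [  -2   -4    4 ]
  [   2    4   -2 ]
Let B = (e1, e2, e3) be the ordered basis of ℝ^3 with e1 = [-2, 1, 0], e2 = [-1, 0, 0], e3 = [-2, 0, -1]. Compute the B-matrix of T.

[[0, 2, 0], [3, 1, 1], [0, 2, 2]]

The j-th column of [T]_B is [T(ej)]_B.
T(e1) = A e1 = [-3, 0, 0] = 0·e1 + 3e2 + 0·e3, so column 1 is [0, 3, 0].
Repeating for e2, e3 and assembling the columns gives [[0, 2, 0], [3, 1, 1], [0, 2, 2]].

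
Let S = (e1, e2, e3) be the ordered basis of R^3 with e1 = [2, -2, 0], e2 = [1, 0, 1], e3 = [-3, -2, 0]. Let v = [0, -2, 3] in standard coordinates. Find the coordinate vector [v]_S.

[0, 3, 1]

Write v = c_1 e1 + ... + c_3 e3 and solve for the c_i.
Solving this 3x3 system gives c = (0, 3, 1).
Check: 0·e1 + 3e2 + e3 = [0, -2, 3].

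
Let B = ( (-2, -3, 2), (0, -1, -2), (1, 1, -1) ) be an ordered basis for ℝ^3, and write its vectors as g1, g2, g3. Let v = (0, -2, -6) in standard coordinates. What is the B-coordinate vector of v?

(-1, 3, -2)

[v]_B is the unique c with M c = v, where M has columns g1, ..., g3.
Gaussian elimination on [M | v] yields c = (-1, 3, -2).
Check: -g1 + 3g2 - 2g3 = (0, -2, -6).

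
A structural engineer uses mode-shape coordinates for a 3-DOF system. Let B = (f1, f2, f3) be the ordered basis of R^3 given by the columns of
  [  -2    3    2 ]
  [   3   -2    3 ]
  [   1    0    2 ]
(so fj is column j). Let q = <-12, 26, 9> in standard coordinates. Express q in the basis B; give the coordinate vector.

<3, -4, 3>

Write q = c_1 f1 + ... + c_3 f3 and solve for the c_i.
Solving this 3x3 system gives c = (3, -4, 3).
Check: 3f1 - 4f2 + 3f3 = <-12, 26, 9>.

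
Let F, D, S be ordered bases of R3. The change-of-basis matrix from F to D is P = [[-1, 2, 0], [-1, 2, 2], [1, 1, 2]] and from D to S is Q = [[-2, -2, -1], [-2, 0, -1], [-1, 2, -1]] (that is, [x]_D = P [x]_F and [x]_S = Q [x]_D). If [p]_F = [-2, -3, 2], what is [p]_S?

Apply P to get D-coordinates [-4, 0, -1], then Q to get S-coordinates.
The result is [p]_S = [9, 9, 5].

[9, 9, 5]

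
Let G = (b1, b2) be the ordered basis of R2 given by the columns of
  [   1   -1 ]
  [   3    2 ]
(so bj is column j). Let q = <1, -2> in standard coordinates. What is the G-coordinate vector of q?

<0, -1>

[q]_G is the unique c with M c = q, where M has columns b1, b2.
System: c_1 - c_2 = 1, 3c_1 + 2c_2 = -2; solving gives c_1 = 0, c_2 = -1.
Check: 0·b1 - b2 = <1, -2>.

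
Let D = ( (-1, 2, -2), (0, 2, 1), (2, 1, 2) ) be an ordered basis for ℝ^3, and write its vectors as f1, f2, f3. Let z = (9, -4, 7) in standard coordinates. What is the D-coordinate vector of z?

(-1, -3, 4)

Write z = c_1 f1 + ... + c_3 f3 and solve for the c_i.
Gaussian elimination on [M | z] yields c = (-1, -3, 4).
Check: -f1 - 3f2 + 4f3 = (9, -4, 7).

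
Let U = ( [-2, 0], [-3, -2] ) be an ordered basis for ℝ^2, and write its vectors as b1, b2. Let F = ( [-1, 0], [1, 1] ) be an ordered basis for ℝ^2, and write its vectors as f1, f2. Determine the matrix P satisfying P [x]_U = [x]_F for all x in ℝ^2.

[[2, 1], [0, -2]]

Take x = bj: its U-coordinates are the j-th standard unit vector, so P e_j — column j of P — equals [bj]_F.
b1 = 2f1 + 0·f2, giving column 1 = [2, 0]; repeating for each j gives P = [[2, 1], [0, -2]].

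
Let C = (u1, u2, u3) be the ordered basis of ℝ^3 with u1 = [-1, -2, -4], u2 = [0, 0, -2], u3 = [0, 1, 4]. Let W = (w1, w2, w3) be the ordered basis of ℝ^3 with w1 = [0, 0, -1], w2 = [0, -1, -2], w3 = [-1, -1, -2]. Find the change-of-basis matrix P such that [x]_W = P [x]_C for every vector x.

Take x = uj: its C-coordinates are the j-th standard unit vector, so P e_j — column j of P — equals [uj]_W.
u1 = 0·w1 + w2 + w3, giving column 1 = [0, 1, 1]; repeating for each j gives P = [[0, 2, -2], [1, 0, -1], [1, 0, 0]].

[[0, 2, -2], [1, 0, -1], [1, 0, 0]]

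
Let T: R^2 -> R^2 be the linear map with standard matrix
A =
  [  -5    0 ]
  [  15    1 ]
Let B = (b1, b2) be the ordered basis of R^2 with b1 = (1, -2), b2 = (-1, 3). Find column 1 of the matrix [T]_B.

(-2, 3)

Compute T(b1) = A b1 = (-5, 13) in standard coordinates.
Then write this in B-coordinates: solve for y in y_1 b1 + y_2 b2 = (-5, 13).
This gives y = (-2, 3), which is column 1 of [T]_B.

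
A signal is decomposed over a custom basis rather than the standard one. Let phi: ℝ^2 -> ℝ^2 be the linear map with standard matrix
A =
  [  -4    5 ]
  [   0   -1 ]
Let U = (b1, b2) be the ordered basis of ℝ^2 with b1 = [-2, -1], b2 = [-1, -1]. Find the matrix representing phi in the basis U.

[[-2, 2], [1, -3]]

The j-th column of [phi]_U is [phi(bj)]_U.
phi(b1) = A b1 = [3, 1] = -2b1 + b2, so column 1 is [-2, 1].
Repeating for b2 and assembling the columns gives [[-2, 2], [1, -3]].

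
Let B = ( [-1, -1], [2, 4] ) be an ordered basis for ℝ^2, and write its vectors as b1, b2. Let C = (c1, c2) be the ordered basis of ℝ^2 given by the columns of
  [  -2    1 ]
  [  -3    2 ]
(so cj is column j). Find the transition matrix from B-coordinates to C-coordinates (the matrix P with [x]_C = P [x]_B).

Take x = bj: its B-coordinates are the j-th standard unit vector, so P e_j — column j of P — equals [bj]_C.
b1 = c1 + c2, giving column 1 = [1, 1]; repeating for each j gives P = [[1, 0], [1, 2]].

[[1, 0], [1, 2]]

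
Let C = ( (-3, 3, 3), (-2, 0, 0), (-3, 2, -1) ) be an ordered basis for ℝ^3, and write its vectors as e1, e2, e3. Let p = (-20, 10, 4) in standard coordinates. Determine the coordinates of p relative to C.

(2, 4, 2)

We seek scalars with c_1 e1 + ... + c_3 e3 = p; equivalently solve M c = p where the columns of M are e1, ..., e3.
Row-reducing the augmented matrix [M | p] gives c = (2, 4, 2).
Check: 2e1 + 4e2 + 2e3 = (-20, 10, 4).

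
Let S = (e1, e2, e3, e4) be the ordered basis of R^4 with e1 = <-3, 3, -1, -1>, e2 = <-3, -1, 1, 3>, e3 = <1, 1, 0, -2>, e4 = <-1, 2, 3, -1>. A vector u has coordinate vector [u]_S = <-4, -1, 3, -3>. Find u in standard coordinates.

<21, -14, -6, -2>

u = M [u]_S, where M has columns e1, ..., e4.
Carrying out the matrix-vector product, u = <21, -14, -6, -2>.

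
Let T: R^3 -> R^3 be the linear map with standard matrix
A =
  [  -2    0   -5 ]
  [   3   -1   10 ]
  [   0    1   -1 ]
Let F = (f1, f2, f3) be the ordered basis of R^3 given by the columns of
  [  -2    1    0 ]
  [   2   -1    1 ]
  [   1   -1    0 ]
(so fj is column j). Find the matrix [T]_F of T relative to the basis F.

[[0, -3, -1], [-1, -3, -2], [1, -3, -1]]

The j-th column of [T]_F is [T(fj)]_F.
T(f1) = A f1 = (-1, 2, 1) = 0·f1 - f2 + f3, so column 1 is (0, -1, 1).
Repeating for f2, f3 and assembling the columns gives [[0, -3, -1], [-1, -3, -2], [1, -3, -1]].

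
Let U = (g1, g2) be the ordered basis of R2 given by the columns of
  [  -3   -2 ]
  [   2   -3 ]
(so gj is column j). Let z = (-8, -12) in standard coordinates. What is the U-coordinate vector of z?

[z]_U is the unique c with M c = z, where M has columns g1, g2.
System: -3c_1 - 2c_2 = -8, 2c_1 - 3c_2 = -12; solving gives c_1 = 0, c_2 = 4.
Check: 0·g1 + 4g2 = (-8, -12).

(0, 4)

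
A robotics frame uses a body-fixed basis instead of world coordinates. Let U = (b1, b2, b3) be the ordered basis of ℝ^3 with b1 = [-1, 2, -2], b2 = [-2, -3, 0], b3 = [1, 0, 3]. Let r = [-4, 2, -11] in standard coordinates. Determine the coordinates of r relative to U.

[1, 0, -3]

We seek scalars with c_1 b1 + ... + c_3 b3 = r; equivalently solve M c = r where the columns of M are b1, ..., b3.
Row-reducing the augmented matrix [M | r] gives c = (1, 0, -3).
Check: b1 + 0·b2 - 3b3 = [-4, 2, -11].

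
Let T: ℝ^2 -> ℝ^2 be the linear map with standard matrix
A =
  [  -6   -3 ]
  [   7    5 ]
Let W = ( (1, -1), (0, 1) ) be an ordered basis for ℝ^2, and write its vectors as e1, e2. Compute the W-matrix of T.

Let P have columns e1, e2. Then [T]_W = P^(-1) A P.
Here det P = 1, so P^(-1) is integer; computing A P first and then P^(-1)(A P) gives [[-3, -3], [-1, 2]].

[[-3, -3], [-1, 2]]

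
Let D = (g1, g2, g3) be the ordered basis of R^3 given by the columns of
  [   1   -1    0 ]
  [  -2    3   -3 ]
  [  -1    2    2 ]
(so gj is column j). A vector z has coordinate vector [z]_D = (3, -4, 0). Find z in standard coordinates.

(7, -18, -11)

By definition z = 3g1 - 4g2 + 0·g3.
Summing componentwise gives (7, -18, -11).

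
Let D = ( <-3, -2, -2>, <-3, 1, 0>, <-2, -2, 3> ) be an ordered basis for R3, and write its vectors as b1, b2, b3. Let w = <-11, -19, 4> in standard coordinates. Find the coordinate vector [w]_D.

<4, -3, 4>

We seek scalars with c_1 b1 + ... + c_3 b3 = w; equivalently solve M c = w where the columns of M are b1, ..., b3.
Solving this 3x3 system gives c = (4, -3, 4).
Check: 4b1 - 3b2 + 4b3 = <-11, -19, 4>.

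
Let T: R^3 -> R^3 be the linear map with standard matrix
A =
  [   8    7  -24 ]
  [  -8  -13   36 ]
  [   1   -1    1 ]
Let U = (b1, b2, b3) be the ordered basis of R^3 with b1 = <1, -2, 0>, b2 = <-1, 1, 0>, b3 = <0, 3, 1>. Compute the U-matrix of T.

[[-3, 0, 0], [3, 1, 3], [3, -2, -2]]

The j-th column of [T]_U is [T(bj)]_U.
T(b1) = A b1 = <-6, 18, 3> = -3b1 + 3b2 + 3b3, so column 1 is <-3, 3, 3>.
Repeating for b2, b3 and assembling the columns gives [[-3, 0, 0], [3, 1, 3], [3, -2, -2]].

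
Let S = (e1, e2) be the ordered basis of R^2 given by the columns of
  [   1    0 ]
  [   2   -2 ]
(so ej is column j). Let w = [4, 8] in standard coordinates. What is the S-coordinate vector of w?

[4, 0]

Write w = c_1 e1 + c_2 e2 and solve for the c_i.
System: c_1 + 0c_2 = 4, 2c_1 - 2c_2 = 8; solving gives c_1 = 4, c_2 = 0.
Check: 4e1 + 0·e2 = [4, 8].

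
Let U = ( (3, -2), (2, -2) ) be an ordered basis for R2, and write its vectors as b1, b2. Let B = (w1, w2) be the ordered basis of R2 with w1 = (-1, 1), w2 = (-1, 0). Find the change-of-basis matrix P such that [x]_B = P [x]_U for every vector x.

Take x = bj: its U-coordinates are the j-th standard unit vector, so P e_j — column j of P — equals [bj]_B.
b1 = -2w1 - w2, giving column 1 = (-2, -1); repeating for each j gives P = [[-2, -2], [-1, 0]].

[[-2, -2], [-1, 0]]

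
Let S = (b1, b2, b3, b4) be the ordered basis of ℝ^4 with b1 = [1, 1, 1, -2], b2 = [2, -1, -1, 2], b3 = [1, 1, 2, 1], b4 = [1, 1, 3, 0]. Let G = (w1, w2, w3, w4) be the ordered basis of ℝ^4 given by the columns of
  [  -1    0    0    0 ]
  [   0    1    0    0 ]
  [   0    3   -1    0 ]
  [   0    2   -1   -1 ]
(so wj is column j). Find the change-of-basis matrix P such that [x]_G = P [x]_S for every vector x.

[[-1, -2, -1, -1], [1, -1, 1, 1], [2, -2, 1, 0], [2, -2, 0, 2]]

Take x = bj: its S-coordinates are the j-th standard unit vector, so P e_j — column j of P — equals [bj]_G.
b1 = -w1 + w2 + 2w3 + 2w4, giving column 1 = [-1, 1, 2, 2]; repeating for each j gives P = [[-1, -2, -1, -1], [1, -1, 1, 1], [2, -2, 1, 0], [2, -2, 0, 2]].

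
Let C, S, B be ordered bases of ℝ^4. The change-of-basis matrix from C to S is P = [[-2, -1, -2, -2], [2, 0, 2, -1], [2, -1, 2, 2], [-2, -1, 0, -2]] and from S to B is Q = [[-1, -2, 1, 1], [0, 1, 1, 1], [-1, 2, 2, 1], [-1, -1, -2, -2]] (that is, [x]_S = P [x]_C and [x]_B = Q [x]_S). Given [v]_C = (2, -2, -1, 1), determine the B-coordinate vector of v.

(2, 3, 12, -3)

Apply P to get S-coordinates (-2, 1, 6, -4), then Q to get B-coordinates.
The result is [v]_B = (2, 3, 12, -3).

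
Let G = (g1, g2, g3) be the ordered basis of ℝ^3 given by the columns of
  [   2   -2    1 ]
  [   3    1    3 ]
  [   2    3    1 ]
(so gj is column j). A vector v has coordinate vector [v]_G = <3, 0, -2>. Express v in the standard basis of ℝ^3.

<4, 3, 4>

By definition v = 3g1 + 0·g2 - 2g3.
Summing componentwise gives <4, 3, 4>.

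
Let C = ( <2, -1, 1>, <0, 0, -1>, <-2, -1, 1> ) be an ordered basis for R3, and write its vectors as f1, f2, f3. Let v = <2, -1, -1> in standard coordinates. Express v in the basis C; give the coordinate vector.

[v]_C is the unique c with M c = v, where M has columns f1, ..., f3.
Row-reducing the augmented matrix [M | v] gives c = (1, 2, 0).
Check: f1 + 2f2 + 0·f3 = <2, -1, -1>.

<1, 2, 0>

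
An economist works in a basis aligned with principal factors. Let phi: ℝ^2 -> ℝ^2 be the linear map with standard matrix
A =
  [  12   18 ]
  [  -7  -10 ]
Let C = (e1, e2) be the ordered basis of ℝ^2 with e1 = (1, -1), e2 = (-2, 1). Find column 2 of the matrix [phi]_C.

(-2, 2)

Column 2 of [phi]_C is the C-coordinate vector of phi(e2).
In standard coordinates phi(e2) = A e2 = (-6, 4).
Converting to C: (-6, 4) = -2e1 + 2e2, so the coordinate vector is (-2, 2).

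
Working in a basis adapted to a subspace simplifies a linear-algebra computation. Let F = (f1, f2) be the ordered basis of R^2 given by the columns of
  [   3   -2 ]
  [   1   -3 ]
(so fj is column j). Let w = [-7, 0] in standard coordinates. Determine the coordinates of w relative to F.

[w]_F is the unique c with M c = w, where M has columns f1, f2.
System: 3c_1 - 2c_2 = -7, c_1 - 3c_2 = 0; solving gives c_1 = -3, c_2 = -1.
Check: -3f1 - f2 = [-7, 0].

[-3, -1]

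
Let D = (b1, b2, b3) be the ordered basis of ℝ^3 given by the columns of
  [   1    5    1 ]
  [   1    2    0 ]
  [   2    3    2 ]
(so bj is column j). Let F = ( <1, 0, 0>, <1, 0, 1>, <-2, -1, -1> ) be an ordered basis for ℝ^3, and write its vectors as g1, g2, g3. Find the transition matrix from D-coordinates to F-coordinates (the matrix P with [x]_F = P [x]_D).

[[-2, 0, -1], [1, 1, 2], [-1, -2, 0]]

Let M have columns bj and N have columns gj. Then for every x, N [x]_F = x = M [x]_D, so P = N^(-1) M.
Since det N = 1, N^(-1) has integer entries; multiplying gives P = [[-2, 0, -1], [1, 1, 2], [-1, -2, 0]].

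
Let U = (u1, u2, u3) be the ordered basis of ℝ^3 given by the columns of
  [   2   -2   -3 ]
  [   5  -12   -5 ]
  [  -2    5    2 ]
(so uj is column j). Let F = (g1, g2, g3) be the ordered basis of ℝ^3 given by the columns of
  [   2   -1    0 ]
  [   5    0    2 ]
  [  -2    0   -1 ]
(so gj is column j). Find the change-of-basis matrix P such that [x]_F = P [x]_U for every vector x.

[[1, -2, -1], [0, -2, 1], [0, -1, 0]]

Column j of P is [uj]_F, since P maps U-coordinates to F-coordinates.
Expressing u1 in F: u1 = g1 + 0·g2 + 0·g3, so column 1 of P is [1, 0, 0].
Doing the same for each uj gives P = [[1, -2, -1], [0, -2, 1], [0, -1, 0]].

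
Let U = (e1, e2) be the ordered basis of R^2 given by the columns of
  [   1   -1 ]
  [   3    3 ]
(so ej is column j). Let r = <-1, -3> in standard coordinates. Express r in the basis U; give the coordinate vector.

<-1, 0>

We seek scalars with c_1 e1 + c_2 e2 = r; equivalently solve M c = r where the columns of M are e1, e2.
System: c_1 - c_2 = -1, 3c_1 + 3c_2 = -3; solving gives c_1 = -1, c_2 = 0.
Check: -e1 + 0·e2 = <-1, -3>.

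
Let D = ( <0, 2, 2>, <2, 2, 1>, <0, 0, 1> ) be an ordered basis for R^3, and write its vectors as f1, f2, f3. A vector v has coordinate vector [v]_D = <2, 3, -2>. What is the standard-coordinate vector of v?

<6, 10, 5>

By definition v = 2f1 + 3f2 - 2f3.
Summing componentwise gives <6, 10, 5>.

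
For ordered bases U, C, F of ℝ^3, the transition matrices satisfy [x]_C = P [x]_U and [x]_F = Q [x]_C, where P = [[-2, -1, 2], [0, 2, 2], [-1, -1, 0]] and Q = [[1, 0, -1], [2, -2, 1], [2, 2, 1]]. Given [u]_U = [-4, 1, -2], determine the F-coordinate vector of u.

Apply P to get C-coordinates [3, -2, 3], then Q to get F-coordinates.
The result is [u]_F = [0, 13, 5].

[0, 13, 5]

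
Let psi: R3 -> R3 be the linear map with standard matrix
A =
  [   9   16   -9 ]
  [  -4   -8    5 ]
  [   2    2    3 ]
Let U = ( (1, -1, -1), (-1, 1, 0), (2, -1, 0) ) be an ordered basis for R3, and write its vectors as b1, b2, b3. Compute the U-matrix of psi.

Let P have columns b1, ..., b3. Then [psi]_U = P^(-1) A P.
Here det P = 1, so P^(-1) is integer; computing A P first and then P^(-1)(A P) gives [[3, 0, -2], [3, -1, 0], [1, 3, 2]].

[[3, 0, -2], [3, -1, 0], [1, 3, 2]]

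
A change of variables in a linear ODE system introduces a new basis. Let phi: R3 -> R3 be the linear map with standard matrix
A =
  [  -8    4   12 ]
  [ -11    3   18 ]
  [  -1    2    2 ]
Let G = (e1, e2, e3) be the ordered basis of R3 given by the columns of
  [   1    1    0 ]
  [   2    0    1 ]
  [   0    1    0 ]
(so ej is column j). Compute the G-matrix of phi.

With P the matrix whose columns are e1, ..., e3, [phi]_G = P^(-1) A P.
Column by column: phi(e1) = A e1 = (0, -5, 3); its G-coordinates (-3, 3, 1) give column 1.
Continuing for each basis vector yields [phi]_G = [[-3, 3, 2], [3, 1, 2], [1, 1, -1]].

[[-3, 3, 2], [3, 1, 2], [1, 1, -1]]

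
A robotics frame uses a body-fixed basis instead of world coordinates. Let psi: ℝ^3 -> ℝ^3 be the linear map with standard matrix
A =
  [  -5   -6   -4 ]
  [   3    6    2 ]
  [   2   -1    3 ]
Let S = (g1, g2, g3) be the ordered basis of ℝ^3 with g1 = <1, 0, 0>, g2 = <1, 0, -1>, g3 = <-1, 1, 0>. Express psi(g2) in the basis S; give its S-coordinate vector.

Column 2 of [psi]_S is the S-coordinate vector of psi(g2).
In standard coordinates psi(g2) = A g2 = <-1, 1, -1>.
Converting to S: <-1, 1, -1> = -g1 + g2 + g3, so the coordinate vector is <-1, 1, 1>.

<-1, 1, 1>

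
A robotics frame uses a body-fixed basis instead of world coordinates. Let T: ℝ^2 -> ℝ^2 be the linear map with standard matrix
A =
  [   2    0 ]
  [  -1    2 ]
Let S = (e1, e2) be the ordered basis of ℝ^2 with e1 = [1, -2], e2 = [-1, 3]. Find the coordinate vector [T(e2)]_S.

[1, 3]

Compute T(e2) = A e2 = [-2, 7] in standard coordinates.
Then write this in S-coordinates: solve for y in y_1 e1 + y_2 e2 = [-2, 7].
This gives y = [1, 3], which is column 2 of [T]_S.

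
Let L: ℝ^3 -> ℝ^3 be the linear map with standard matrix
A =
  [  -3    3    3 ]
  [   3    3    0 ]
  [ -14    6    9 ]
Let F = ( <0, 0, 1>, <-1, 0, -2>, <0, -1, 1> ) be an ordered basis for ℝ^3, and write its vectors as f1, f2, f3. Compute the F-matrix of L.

[[3, -1, 0], [-3, 3, 0], [0, 3, 3]]

With P the matrix whose columns are f1, ..., f3, [L]_F = P^(-1) A P.
Column by column: L(f1) = A f1 = <3, 0, 9>; its F-coordinates <3, -3, 0> give column 1.
Continuing for each basis vector yields [L]_F = [[3, -1, 0], [-3, 3, 0], [0, 3, 3]].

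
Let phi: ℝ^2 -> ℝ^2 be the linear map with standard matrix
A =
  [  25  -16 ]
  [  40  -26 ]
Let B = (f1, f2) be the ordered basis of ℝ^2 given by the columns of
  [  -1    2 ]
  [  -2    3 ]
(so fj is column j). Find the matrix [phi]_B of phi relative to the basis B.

With P the matrix whose columns are f1, f2, [phi]_B = P^(-1) A P.
Column by column: phi(f1) = A f1 = [7, 12]; its B-coordinates [-3, 2] give column 1.
Continuing for each basis vector yields [phi]_B = [[-3, 2], [2, 2]].

[[-3, 2], [2, 2]]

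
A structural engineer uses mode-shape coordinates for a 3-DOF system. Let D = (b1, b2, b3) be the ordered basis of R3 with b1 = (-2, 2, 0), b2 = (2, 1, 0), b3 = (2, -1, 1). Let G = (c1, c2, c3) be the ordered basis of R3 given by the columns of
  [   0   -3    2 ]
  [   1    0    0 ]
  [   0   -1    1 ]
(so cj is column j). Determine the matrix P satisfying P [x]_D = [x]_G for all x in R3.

[[2, 1, -1], [2, -2, 0], [2, -2, 1]]

Take x = bj: its D-coordinates are the j-th standard unit vector, so P e_j — column j of P — equals [bj]_G.
b1 = 2c1 + 2c2 + 2c3, giving column 1 = (2, 2, 2); repeating for each j gives P = [[2, 1, -1], [2, -2, 0], [2, -2, 1]].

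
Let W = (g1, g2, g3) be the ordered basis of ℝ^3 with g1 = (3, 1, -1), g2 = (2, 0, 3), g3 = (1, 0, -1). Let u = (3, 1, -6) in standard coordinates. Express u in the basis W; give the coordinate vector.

(1, -1, 2)

[u]_W is the unique c with M c = u, where M has columns g1, ..., g3.
Gaussian elimination on [M | u] yields c = (1, -1, 2).
Check: g1 - g2 + 2g3 = (3, 1, -6).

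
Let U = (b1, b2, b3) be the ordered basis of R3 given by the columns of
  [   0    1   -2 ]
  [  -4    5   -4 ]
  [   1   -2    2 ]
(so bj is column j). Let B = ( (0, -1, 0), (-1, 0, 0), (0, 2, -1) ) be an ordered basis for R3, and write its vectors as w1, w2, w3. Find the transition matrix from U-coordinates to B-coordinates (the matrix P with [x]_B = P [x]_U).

Let M have columns bj and N have columns wj. Then for every x, N [x]_B = x = M [x]_U, so P = N^(-1) M.
Since det N = 1, N^(-1) has integer entries; multiplying gives P = [[2, -1, 0], [0, -1, 2], [-1, 2, -2]].

[[2, -1, 0], [0, -1, 2], [-1, 2, -2]]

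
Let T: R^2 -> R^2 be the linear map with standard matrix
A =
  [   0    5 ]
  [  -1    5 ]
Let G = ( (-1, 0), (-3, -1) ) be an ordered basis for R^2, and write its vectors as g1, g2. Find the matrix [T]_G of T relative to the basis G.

[[3, -1], [-1, 2]]

Let P have columns g1, g2. Then [T]_G = P^(-1) A P.
Here det P = 1, so P^(-1) is integer; computing A P first and then P^(-1)(A P) gives [[3, -1], [-1, 2]].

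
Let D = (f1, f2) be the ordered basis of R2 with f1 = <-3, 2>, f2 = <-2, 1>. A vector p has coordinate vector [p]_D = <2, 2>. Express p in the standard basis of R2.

p = M [p]_D, where M has columns f1, f2.
Carrying out the matrix-vector product, p = <-10, 6>.

<-10, 6>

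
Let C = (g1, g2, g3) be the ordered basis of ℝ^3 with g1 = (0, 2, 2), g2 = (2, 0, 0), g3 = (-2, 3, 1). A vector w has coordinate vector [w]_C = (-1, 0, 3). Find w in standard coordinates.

The coordinates say w = -g1 + 0·g2 + 3g3; adding the scaled basis vectors gives (-6, 7, 1).

(-6, 7, 1)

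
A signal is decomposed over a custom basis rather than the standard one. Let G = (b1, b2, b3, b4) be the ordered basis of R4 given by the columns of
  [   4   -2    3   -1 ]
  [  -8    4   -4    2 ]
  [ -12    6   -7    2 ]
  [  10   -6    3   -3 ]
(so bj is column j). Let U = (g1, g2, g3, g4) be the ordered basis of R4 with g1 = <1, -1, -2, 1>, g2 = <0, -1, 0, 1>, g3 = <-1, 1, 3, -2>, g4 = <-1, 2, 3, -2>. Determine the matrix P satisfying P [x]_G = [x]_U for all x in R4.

Column j of P is [bj]_U, since P maps G-coordinates to U-coordinates.
Expressing b1 in U: b1 = 0·g1 + 2g2 - 2g3 - 2g4, so column 1 of P is <0, 2, -2, -2>.
Doing the same for each bj gives P = [[0, 0, 2, -1], [2, -2, -1, -2], [-2, 2, 1, 1], [-2, 0, -2, -1]].

[[0, 0, 2, -1], [2, -2, -1, -2], [-2, 2, 1, 1], [-2, 0, -2, -1]]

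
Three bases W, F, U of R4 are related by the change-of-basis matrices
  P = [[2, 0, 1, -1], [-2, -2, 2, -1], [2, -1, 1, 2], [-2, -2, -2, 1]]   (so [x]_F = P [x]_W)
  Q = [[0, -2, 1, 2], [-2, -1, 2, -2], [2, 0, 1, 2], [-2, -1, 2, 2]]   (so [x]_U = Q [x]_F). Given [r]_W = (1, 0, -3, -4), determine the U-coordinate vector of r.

First [r]_F = P [r]_W = (3, -4, -9, 0).
Then [r]_U = Q [r]_F = (-1, -20, -3, -20).

(-1, -20, -3, -20)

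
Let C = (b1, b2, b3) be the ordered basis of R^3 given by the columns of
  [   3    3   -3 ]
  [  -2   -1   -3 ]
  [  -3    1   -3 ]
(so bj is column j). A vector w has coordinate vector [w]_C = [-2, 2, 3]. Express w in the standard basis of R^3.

By definition w = -2b1 + 2b2 + 3b3.
Summing componentwise gives [-9, -7, -1].

[-9, -7, -1]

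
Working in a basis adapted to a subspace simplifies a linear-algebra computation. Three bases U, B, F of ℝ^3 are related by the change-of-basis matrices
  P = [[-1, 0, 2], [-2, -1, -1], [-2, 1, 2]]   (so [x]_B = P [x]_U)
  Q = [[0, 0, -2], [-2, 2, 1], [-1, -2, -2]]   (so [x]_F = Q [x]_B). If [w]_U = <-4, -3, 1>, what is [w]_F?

Composing the changes, [w]_F = Q P [w]_U.
Q P = [[4, -2, -4], [-4, -1, -4], [9, 0, -4]]; applying this to <-4, -3, 1> gives <-14, 15, -40>.

<-14, 15, -40>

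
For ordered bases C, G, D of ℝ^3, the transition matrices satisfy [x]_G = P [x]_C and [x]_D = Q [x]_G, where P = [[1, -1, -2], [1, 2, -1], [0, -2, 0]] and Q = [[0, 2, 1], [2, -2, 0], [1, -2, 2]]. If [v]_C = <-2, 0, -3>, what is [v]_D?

<2, 6, 2>

Apply P to get G-coordinates <4, 1, 0>, then Q to get D-coordinates.
The result is [v]_D = <2, 6, 2>.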